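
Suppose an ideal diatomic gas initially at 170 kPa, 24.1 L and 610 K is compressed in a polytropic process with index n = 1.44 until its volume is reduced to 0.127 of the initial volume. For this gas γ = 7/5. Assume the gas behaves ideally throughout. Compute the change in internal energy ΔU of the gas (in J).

15200 J

n = P₁V₁/(RT₁) = 170×24.1/(8.314×610) = 0.808 mol.
Polytropic n=1.44: T₂ = T₁(V₁/V₂)^(n−1) = 610×(7.87)^0.44 = 1510 K; P₂ = P₁(V₁/V₂)^n = 3320 kPa.
For an ideal gas ΔU = nCvΔT with Cv = (5/2)R = 20.8 J/(mol·K).
ΔU = 0.808×20.8×(1510−610) = 15200 J.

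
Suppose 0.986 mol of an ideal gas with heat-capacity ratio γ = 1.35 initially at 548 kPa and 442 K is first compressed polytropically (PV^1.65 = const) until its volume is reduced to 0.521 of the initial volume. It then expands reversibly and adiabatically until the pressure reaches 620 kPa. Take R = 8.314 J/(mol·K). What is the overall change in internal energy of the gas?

V₁ = nRT₁/P₁ = 0.986×8.314×442/548 = 6.61 L.
Step 1 — Polytropic n=1.65: T₂ = T₁(V₁/V₂)^(n−1) = 442×(1.92)^0.65 = 675 K; P₂ = P₁(V₁/V₂)^n = 1610 kPa.
W = (P₁V₁−P₂V₂)/(n−1) = (548×6.61−1610×3.44)/0.65 = -2940 J.
ΔU = nCvΔT = 0.986×23.8×(675−442) = 5460 J.
Q = ΔU + W = 2520 J.
State after step 1: P = 1610 kPa, V = 3.44 L, T = 675 K.
Step 2 — Adiabatic: T₂/T₁ = (P₂/P₁)^((γ−1)/γ) ⇒ T₂ = 675×(0.386)^0.259 = 528 K; V₂ = 6.97 L.
ΔU = nCvΔT = 0.986×23.8×(528−675) = -3460 J.
Q = 0 for an adiabatic process, so W = −ΔU = 3460 J.
Net over both steps: W = 518 J, Q = 2520 J, ΔU = 2000 J.

2000 J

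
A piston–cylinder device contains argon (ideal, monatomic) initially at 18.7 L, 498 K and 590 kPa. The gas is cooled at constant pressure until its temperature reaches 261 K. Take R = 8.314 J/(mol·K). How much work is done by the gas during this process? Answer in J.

-5250 J

n = P₁V₁/(RT₁) = 590×18.7/(8.314×498) = 2.66 mol.
Isobaric: P stays 590 kPa; V/T = const ⇒ T₂ = 261 K, V₂ = 9.80 L.
W = PΔV = 590×(9.80−18.7) kPa·L = -5250 J.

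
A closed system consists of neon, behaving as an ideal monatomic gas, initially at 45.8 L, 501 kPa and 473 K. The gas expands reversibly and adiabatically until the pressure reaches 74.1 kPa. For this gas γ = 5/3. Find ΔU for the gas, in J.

-18400 J

n = P₁V₁/(RT₁) = 501×45.8/(8.314×473) = 5.83 mol.
Adiabatic: T₂/T₁ = (P₂/P₁)^((γ−1)/γ) ⇒ T₂ = 473×(0.148)^0.400 = 220 K; V₂ = 144 L.
For an ideal gas ΔU = nCvΔT with Cv = (3/2)R = 12.5 J/(mol·K).
ΔU = 5.83×12.5×(220−473) = -18400 J.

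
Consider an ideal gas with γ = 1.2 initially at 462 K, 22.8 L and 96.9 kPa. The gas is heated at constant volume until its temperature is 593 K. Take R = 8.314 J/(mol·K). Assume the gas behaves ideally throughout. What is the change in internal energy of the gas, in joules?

3130 J

n = P₁V₁/(RT₁) = 96.9×22.8/(8.314×462) = 0.575 mol.
Isochoric: V stays 22.8 L; P/T = const ⇒ T₂ = 593 K, P₂ = 124 kPa.
For an ideal gas ΔU = nCvΔT with Cv = R/(γ−1) = 41.6 J/(mol·K).
ΔU = 0.575×41.6×(593−462) = 3130 J.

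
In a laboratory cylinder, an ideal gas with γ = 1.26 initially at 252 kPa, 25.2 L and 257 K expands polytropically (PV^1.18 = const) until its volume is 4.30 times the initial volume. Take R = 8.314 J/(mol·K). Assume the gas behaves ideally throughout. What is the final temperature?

Polytropic n=1.18: T₂ = T₁(V₁/V₂)^(n−1) = 257×(0.233)^0.18 = 198 K; P₂ = P₁(V₁/V₂)^n = 45.1 kPa.

198 K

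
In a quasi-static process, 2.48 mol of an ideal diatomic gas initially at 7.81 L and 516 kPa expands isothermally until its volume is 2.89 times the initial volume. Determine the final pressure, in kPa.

179 kPa

T₁ = P₁V₁/(nR) = 516×7.81/(2.48×8.314) = 195 K.
Isothermal: T stays 195 K; PV = const ⇒ V₂ = 22.6 L, P₂ = 179 kPa.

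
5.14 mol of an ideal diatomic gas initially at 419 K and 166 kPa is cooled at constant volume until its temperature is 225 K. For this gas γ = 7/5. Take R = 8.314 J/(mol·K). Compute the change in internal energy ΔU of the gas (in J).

-20700 J

V₁ = nRT₁/P₁ = 5.14×8.314×419/166 = 108 L.
Isochoric: V stays 108 L; P/T = const ⇒ T₂ = 225 K, P₂ = 89.1 kPa.
For an ideal gas ΔU = nCvΔT with Cv = (5/2)R = 20.8 J/(mol·K).
ΔU = 5.14×20.8×(225−419) = -20700 J.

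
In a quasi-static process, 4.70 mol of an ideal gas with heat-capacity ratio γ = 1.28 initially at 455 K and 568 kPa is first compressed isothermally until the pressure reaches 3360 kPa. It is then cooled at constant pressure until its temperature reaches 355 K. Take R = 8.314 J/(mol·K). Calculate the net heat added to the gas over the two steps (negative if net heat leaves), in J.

V₁ = nRT₁/P₁ = 4.70×8.314×455/568 = 31.3 L.
Step 1 — Isothermal: T stays 455 K; PV = const ⇒ V₂ = 5.29 L, P₂ = 3360 kPa.
ΔU = 0 (ideal gas, T constant).
W = nRT ln(V₂/V₁) = 4.70×8.314×455×ln(0.169) = -31600 J.
Q = ΔU + W = -31600 J.
State after step 1: P = 3360 kPa, V = 5.29 L, T = 455 K.
Step 2 — Isobaric: P stays 3360 kPa; V/T = const ⇒ T₂ = 355 K, V₂ = 4.13 L.
W = PΔV = 3360×(4.13−5.29) kPa·L = -3910 J.
ΔU = nCvΔT = 4.70×29.7×(355−455) = -14000 J.
Q = ΔU + W = nCpΔT = -17900 J.
Net over both steps: W = -35500 J, Q = -49500 J, ΔU = -14000 J.

-49500 J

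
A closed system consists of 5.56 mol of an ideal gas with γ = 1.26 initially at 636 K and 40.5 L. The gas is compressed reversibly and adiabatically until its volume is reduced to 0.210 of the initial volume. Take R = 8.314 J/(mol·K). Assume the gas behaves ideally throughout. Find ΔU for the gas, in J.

56600 J

P₁ = nRT₁/V₁ = 5.56×8.314×636/40.5 = 726 kPa.
Adiabatic: TV^(γ−1) = const ⇒ T₂ = 636×(4.76)^0.260 = 954 K; PV^γ = const ⇒ P₂ = 5190 kPa.
For an ideal gas ΔU = nCvΔT with Cv = R/(γ−1) = 32.0 J/(mol·K).
ΔU = 5.56×32.0×(954−636) = 56600 J.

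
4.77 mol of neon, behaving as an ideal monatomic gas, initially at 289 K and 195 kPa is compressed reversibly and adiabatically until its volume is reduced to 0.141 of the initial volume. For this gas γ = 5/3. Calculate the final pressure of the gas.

5110 kPa

V₁ = nRT₁/P₁ = 4.77×8.314×289/195 = 58.8 L.
Adiabatic: TV^(γ−1) = const ⇒ T₂ = 289×(7.09)^0.667 = 1070 K; PV^γ = const ⇒ P₂ = 5110 kPa.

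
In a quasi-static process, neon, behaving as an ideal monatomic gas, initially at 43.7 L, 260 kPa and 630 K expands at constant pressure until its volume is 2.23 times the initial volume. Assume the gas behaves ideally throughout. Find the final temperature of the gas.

Isobaric: P stays 260 kPa; V/T = const ⇒ T₂ = 1400 K, V₂ = 97.5 L.

1400 K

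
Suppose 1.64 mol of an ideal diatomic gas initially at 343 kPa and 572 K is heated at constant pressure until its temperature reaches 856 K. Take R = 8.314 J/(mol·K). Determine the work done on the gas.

V₁ = nRT₁/P₁ = 1.64×8.314×572/343 = 22.7 L.
Isobaric: P stays 343 kPa; V/T = const ⇒ T₂ = 856 K, V₂ = 34.0 L.
W = PΔV = 343×(34.0−22.7) kPa·L = 3870 J.
Work done on the gas = −W_by = -3870 J.

-3870 J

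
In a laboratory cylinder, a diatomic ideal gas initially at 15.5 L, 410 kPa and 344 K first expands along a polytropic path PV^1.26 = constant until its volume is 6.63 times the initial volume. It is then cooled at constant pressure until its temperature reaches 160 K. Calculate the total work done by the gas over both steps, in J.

8570 J

n = P₁V₁/(RT₁) = 410×15.5/(8.314×344) = 2.22 mol.
Step 1 — Polytropic n=1.26: T₂ = T₁(V₁/V₂)^(n−1) = 344×(0.151)^0.26 = 210 K; P₂ = P₁(V₁/V₂)^n = 37.8 kPa.
W = (P₁V₁−P₂V₂)/(n−1) = (410×15.5−37.8×103)/0.26 = 9500 J.
ΔU = nCvΔT = 2.22×20.8×(210−344) = -6170 J.
Q = ΔU + W = 3320 J.
State after step 1: P = 37.8 kPa, V = 103 L, T = 210 K.
Step 2 — Isobaric: P stays 37.8 kPa; V/T = const ⇒ T₂ = 160 K, V₂ = 78.2 L.
W = PΔV = 37.8×(78.2−103) kPa·L = -930 J.
ΔU = nCvΔT = 2.22×20.8×(160−210) = -2330 J.
Q = ΔU + W = nCpΔT = -3260 J.
Net over both steps: W = 8570 J, Q = 67.2 J, ΔU = -8500 J.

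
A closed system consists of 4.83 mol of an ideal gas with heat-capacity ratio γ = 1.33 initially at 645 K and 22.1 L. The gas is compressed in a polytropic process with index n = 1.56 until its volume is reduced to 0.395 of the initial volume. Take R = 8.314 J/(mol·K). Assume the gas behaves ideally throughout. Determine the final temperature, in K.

P₁ = nRT₁/V₁ = 4.83×8.314×645/22.1 = 1170 kPa.
Polytropic n=1.56: T₂ = T₁(V₁/V₂)^(n−1) = 645×(2.53)^0.56 = 1090 K; P₂ = P₁(V₁/V₂)^n = 4990 kPa.

1090 K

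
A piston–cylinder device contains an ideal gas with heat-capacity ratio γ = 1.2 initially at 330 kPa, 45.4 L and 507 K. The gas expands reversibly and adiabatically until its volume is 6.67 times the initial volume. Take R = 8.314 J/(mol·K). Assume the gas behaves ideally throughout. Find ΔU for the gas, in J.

n = P₁V₁/(RT₁) = 330×45.4/(8.314×507) = 3.55 mol.
Adiabatic: TV^(γ−1) = const ⇒ T₂ = 507×(0.150)^0.200 = 347 K; PV^γ = const ⇒ P₂ = 33.9 kPa.
For an ideal gas ΔU = nCvΔT with Cv = R/(γ−1) = 41.6 J/(mol·K).
ΔU = 3.55×41.6×(347−507) = -23700 J.

-23700 J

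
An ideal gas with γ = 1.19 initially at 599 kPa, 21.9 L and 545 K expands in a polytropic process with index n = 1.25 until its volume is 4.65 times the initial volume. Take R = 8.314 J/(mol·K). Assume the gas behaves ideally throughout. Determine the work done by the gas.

16700 J

n = P₁V₁/(RT₁) = 599×21.9/(8.314×545) = 2.90 mol.
Polytropic n=1.25: T₂ = T₁(V₁/V₂)^(n−1) = 545×(0.215)^0.25 = 371 K; P₂ = P₁(V₁/V₂)^n = 87.7 kPa.
W = (P₁V₁−P₂V₂)/(n−1) = (599×21.9−87.7×102)/0.25 = 16700 J.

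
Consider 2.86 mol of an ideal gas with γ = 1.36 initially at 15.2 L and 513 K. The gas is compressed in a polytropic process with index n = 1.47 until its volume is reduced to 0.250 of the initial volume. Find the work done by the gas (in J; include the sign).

-23800 J

P₁ = nRT₁/V₁ = 2.86×8.314×513/15.2 = 803 kPa.
Polytropic n=1.47: T₂ = T₁(V₁/V₂)^(n−1) = 513×(4.00)^0.47 = 984 K; P₂ = P₁(V₁/V₂)^n = 6160 kPa.
W = (P₁V₁−P₂V₂)/(n−1) = (803×15.2−6160×3.80)/0.47 = -23800 J.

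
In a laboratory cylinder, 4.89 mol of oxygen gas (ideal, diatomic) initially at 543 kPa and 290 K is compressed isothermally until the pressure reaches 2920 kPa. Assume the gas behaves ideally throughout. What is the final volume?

4.04 L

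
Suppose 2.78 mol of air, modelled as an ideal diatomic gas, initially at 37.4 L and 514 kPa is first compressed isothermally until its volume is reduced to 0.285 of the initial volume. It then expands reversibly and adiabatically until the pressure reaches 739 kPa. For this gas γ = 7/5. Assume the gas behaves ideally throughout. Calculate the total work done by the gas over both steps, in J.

-13300 J

T₁ = P₁V₁/(nR) = 514×37.4/(2.78×8.314) = 832 K.
Step 1 — Isothermal: T stays 832 K; PV = const ⇒ V₂ = 10.7 L, P₂ = 1800 kPa.
ΔU = 0 (ideal gas, T constant).
W = nRT ln(V₂/V₁) = 2.78×8.314×832×ln(0.285) = -24100 J.
Q = ΔU + W = -24100 J.
State after step 1: P = 1800 kPa, V = 10.7 L, T = 832 K.
Step 2 — Adiabatic: T₂/T₁ = (P₂/P₁)^((γ−1)/γ) ⇒ T₂ = 832×(0.410)^0.286 = 645 K; V₂ = 20.2 L.
ΔU = nCvΔT = 2.78×20.8×(645−832) = -10800 J.
Q = 0 for an adiabatic process, so W = −ΔU = 10800 J.
Net over both steps: W = -13300 J, Q = -24100 J, ΔU = -10800 J.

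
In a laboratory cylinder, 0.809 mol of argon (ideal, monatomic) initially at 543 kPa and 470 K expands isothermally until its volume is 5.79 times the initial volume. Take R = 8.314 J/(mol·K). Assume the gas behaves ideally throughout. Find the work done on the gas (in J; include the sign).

V₁ = nRT₁/P₁ = 0.809×8.314×470/543 = 5.82 L.
Isothermal: T stays 470 K; PV = const ⇒ V₂ = 33.7 L, P₂ = 93.8 kPa.
W = nRT ln(V₂/V₁) = 0.809×8.314×470×ln(5.79) = 5550 J.
Work done on the gas = −W_by = -5550 J.

-5550 J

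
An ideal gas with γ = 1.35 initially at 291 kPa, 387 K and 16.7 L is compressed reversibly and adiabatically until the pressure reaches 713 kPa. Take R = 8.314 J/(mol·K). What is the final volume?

Adiabatic: T₂/T₁ = (P₂/P₁)^((γ−1)/γ) ⇒ T₂ = 387×(2.45)^0.259 = 488 K; V₂ = 8.60 L.

8.60 L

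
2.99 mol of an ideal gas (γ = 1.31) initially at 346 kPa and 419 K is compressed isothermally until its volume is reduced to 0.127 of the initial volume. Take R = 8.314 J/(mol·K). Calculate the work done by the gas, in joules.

V₁ = nRT₁/P₁ = 2.99×8.314×419/346 = 30.1 L.
Isothermal: T stays 419 K; PV = const ⇒ V₂ = 3.82 L, P₂ = 2720 kPa.
W = nRT ln(V₂/V₁) = 2.99×8.314×419×ln(0.127) = -21500 J.

-21500 J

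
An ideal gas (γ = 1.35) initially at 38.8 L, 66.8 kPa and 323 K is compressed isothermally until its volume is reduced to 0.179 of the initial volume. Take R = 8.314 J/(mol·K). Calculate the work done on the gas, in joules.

n = P₁V₁/(RT₁) = 66.8×38.8/(8.314×323) = 0.965 mol.
Isothermal: T stays 323 K; PV = const ⇒ V₂ = 6.95 L, P₂ = 373 kPa.
W = nRT ln(V₂/V₁) = 0.965×8.314×323×ln(0.179) = -4460 J.
Work done on the gas = −W_by = 4460 J.

4460 J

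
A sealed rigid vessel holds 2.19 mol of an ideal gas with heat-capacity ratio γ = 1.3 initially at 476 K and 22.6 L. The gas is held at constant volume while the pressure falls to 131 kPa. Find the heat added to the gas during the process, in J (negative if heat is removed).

-19000 J

P₁ = nRT₁/V₁ = 2.19×8.314×476/22.6 = 383 kPa.
Isochoric: V stays 22.6 L; P/T = const ⇒ T₂ = 163 K, P₂ = 131 kPa.
W = 0 (no volume change).
ΔU = nCvΔT = 2.19×27.7×(163−476) = -19000 J.
Q = ΔU = -19000 J.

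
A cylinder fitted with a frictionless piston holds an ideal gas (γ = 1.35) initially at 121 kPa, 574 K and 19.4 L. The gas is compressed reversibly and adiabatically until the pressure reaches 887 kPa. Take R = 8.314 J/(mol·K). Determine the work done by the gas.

n = P₁V₁/(RT₁) = 121×19.4/(8.314×574) = 0.492 mol.
Adiabatic: T₂/T₁ = (P₂/P₁)^((γ−1)/γ) ⇒ T₂ = 574×(7.33)^0.259 = 962 K; V₂ = 4.44 L.
ΔU = nCvΔT = 0.492×23.8×(962−574) = 4530 J.
Q = 0 for an adiabatic process, so W = −ΔU = -4530 J.

-4530 J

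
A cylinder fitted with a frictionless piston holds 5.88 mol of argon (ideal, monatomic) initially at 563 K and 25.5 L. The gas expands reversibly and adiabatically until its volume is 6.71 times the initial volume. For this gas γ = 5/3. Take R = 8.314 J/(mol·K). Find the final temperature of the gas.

P₁ = nRT₁/V₁ = 5.88×8.314×563/25.5 = 1080 kPa.
Adiabatic: TV^(γ−1) = const ⇒ T₂ = 563×(0.149)^0.667 = 158 K; PV^γ = const ⇒ P₂ = 45.2 kPa.

158 K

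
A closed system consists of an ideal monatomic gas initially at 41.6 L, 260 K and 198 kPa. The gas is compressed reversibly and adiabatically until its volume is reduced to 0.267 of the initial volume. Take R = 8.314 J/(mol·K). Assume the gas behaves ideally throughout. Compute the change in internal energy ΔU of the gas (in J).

17400 J

n = P₁V₁/(RT₁) = 198×41.6/(8.314×260) = 3.81 mol.
Adiabatic: TV^(γ−1) = const ⇒ T₂ = 260×(3.75)^0.667 = 627 K; PV^γ = const ⇒ P₂ = 1790 kPa.
For an ideal gas ΔU = nCvΔT with Cv = (3/2)R = 12.5 J/(mol·K).
ΔU = 3.81×12.5×(627−260) = 17400 J.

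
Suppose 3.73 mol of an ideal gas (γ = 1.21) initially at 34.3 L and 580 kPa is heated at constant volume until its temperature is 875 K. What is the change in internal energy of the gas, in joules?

34500 J

T₁ = P₁V₁/(nR) = 580×34.3/(3.73×8.314) = 642 K.
Isochoric: V stays 34.3 L; P/T = const ⇒ T₂ = 875 K, P₂ = 791 kPa.
For an ideal gas ΔU = nCvΔT with Cv = R/(γ−1) = 39.6 J/(mol·K).
ΔU = 3.73×39.6×(875−642) = 34500 J.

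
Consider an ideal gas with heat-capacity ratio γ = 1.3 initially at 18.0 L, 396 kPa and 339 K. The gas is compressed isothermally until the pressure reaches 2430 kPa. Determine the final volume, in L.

Isothermal: T stays 339 K; PV = const ⇒ V₂ = 2.93 L, P₂ = 2430 kPa.

2.93 L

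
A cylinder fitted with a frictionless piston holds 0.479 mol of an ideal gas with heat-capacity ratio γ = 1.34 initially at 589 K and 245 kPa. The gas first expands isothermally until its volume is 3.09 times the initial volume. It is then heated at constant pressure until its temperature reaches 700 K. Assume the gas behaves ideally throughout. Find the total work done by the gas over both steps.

V₁ = nRT₁/P₁ = 0.479×8.314×589/245 = 9.57 L.
Step 1 — Isothermal: T stays 589 K; PV = const ⇒ V₂ = 29.6 L, P₂ = 79.3 kPa.
ΔU = 0 (ideal gas, T constant).
W = nRT ln(V₂/V₁) = 0.479×8.314×589×ln(3.09) = 2650 J.
Q = ΔU + W = 2650 J.
State after step 1: P = 79.3 kPa, V = 29.6 L, T = 589 K.
Step 2 — Isobaric: P stays 79.3 kPa; V/T = const ⇒ T₂ = 700 K, V₂ = 35.2 L.
W = PΔV = 79.3×(35.2−29.6) kPa·L = 442 J.
ΔU = nCvΔT = 0.479×24.5×(700−589) = 1300 J.
Q = ΔU + W = nCpΔT = 1740 J.
Net over both steps: W = 3090 J, Q = 4390 J, ΔU = 1300 J.

3090 J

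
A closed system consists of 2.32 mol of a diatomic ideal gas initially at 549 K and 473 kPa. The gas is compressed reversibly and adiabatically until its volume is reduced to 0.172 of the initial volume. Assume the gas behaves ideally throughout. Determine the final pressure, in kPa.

5560 kPa

V₁ = nRT₁/P₁ = 2.32×8.314×549/473 = 22.4 L.
Adiabatic: TV^(γ−1) = const ⇒ T₂ = 549×(5.81)^0.400 = 1110 K; PV^γ = const ⇒ P₂ = 5560 kPa.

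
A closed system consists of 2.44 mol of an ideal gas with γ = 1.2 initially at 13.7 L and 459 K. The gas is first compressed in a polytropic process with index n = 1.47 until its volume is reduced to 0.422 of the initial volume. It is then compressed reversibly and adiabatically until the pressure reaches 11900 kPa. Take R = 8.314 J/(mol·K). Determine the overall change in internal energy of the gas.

44500 J

P₁ = nRT₁/V₁ = 2.44×8.314×459/13.7 = 680 kPa.
Step 1 — Polytropic n=1.47: T₂ = T₁(V₁/V₂)^(n−1) = 459×(2.37)^0.47 = 689 K; P₂ = P₁(V₁/V₂)^n = 2420 kPa.
W = (P₁V₁−P₂V₂)/(n−1) = (680×13.7−2420×5.78)/0.47 = -9910 J.
ΔU = nCvΔT = 2.44×41.6×(689−459) = 23300 J.
Q = ΔU + W = 13400 J.
State after step 1: P = 2420 kPa, V = 5.78 L, T = 689 K.
Step 2 — Adiabatic: T₂/T₁ = (P₂/P₁)^((γ−1)/γ) ⇒ T₂ = 689×(4.93)^0.167 = 898 K; V₂ = 1.53 L.
ΔU = nCvΔT = 2.44×41.6×(898−689) = 21300 J.
Q = 0 for an adiabatic process, so W = −ΔU = -21300 J.
Net over both steps: W = -31200 J, Q = 13400 J, ΔU = 44500 J.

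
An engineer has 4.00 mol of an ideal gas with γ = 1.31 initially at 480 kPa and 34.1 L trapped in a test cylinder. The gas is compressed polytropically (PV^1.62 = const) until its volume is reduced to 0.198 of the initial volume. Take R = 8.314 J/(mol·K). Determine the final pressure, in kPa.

6620 kPa

T₁ = P₁V₁/(nR) = 480×34.1/(4.00×8.314) = 492 K.
Polytropic n=1.62: T₂ = T₁(V₁/V₂)^(n−1) = 492×(5.05)^0.62 = 1340 K; P₂ = P₁(V₁/V₂)^n = 6620 kPa.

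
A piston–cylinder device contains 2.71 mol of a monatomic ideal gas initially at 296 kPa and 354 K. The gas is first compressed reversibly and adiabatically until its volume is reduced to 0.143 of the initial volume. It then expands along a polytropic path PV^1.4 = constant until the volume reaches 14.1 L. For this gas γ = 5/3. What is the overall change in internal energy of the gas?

14100 J

V₁ = nRT₁/P₁ = 2.71×8.314×354/296 = 26.9 L.
Step 1 — Adiabatic: TV^(γ−1) = const ⇒ T₂ = 354×(6.99)^0.667 = 1290 K; PV^γ = const ⇒ P₂ = 7570 kPa.
ΔU = nCvΔT = 2.71×12.5×(1290−354) = 31800 J.
Q = 0 for an adiabatic process, so W = −ΔU = -31800 J.
State after step 1: P = 7570 kPa, V = 3.85 L, T = 1290 K.
Step 2 — Polytropic n=1.4: T₂ = T₁(V₁/V₂)^(n−1) = 1290×(0.273)^0.40 = 770 K; P₂ = P₁(V₁/V₂)^n = 1230 kPa.
W = (P₁V₁−P₂V₂)/(n−1) = (7570×3.85−1230×14.1)/0.40 = 29500 J.
ΔU = nCvΔT = 2.71×12.5×(770−1290) = -17700 J.
Q = ΔU + W = 11800 J.
Net over both steps: W = -2270 J, Q = 11800 J, ΔU = 14100 J.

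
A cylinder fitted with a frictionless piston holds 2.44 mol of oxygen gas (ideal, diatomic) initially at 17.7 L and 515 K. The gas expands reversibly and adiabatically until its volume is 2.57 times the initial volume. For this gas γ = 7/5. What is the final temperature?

353 K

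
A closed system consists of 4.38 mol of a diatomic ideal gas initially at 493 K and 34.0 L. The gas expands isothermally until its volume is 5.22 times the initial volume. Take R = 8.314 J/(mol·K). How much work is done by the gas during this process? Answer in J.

P₁ = nRT₁/V₁ = 4.38×8.314×493/34.0 = 528 kPa.
Isothermal: T stays 493 K; PV = const ⇒ V₂ = 177 L, P₂ = 101 kPa.
W = nRT ln(V₂/V₁) = 4.38×8.314×493×ln(5.22) = 29700 J.

29700 J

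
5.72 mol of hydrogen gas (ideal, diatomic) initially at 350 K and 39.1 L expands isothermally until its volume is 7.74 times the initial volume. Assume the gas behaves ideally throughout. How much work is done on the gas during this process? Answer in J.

-34100 J

P₁ = nRT₁/V₁ = 5.72×8.314×350/39.1 = 426 kPa.
Isothermal: T stays 350 K; PV = const ⇒ V₂ = 303 L, P₂ = 55.0 kPa.
W = nRT ln(V₂/V₁) = 5.72×8.314×350×ln(7.74) = 34100 J.
Work done on the gas = −W_by = -34100 J.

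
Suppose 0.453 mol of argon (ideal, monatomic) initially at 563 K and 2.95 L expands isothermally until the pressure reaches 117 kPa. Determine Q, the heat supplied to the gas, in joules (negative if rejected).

P₁ = nRT₁/V₁ = 0.453×8.314×563/2.95 = 719 kPa.
Isothermal: T stays 563 K; PV = const ⇒ V₂ = 18.1 L, P₂ = 117 kPa.
ΔU = 0 (ideal gas, T constant).
W = nRT ln(V₂/V₁) = 0.453×8.314×563×ln(6.14) = 3850 J.
Q = ΔU + W = 3850 J.

3850 J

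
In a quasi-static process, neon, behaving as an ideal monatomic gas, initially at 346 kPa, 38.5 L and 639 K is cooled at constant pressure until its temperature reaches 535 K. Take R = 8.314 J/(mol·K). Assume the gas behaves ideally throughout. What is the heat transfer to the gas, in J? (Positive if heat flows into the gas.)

n = P₁V₁/(RT₁) = 346×38.5/(8.314×639) = 2.51 mol.
Isobaric: P stays 346 kPa; V/T = const ⇒ T₂ = 535 K, V₂ = 32.2 L.
W = PΔV = 346×(32.2−38.5) kPa·L = -2170 J.
ΔU = nCvΔT = 2.51×12.5×(535−639) = -3250 J.
Q = ΔU + W = nCpΔT = -5420 J.

-5420 J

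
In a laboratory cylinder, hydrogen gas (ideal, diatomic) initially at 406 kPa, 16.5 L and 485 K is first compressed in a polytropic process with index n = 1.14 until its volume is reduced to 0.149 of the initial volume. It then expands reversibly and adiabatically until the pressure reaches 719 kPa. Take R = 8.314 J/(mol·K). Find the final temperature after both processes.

n = P₁V₁/(RT₁) = 406×16.5/(8.314×485) = 1.66 mol.
Step 1 — Polytropic n=1.14: T₂ = T₁(V₁/V₂)^(n−1) = 485×(6.71)^0.14 = 633 K; P₂ = P₁(V₁/V₂)^n = 3560 kPa.
W = (P₁V₁−P₂V₂)/(n−1) = (406×16.5−3560×2.46)/0.14 = -14600 J.
ΔU = nCvΔT = 1.66×20.8×(633−485) = 5120 J.
Q = ΔU + W = -9500 J.
State after step 1: P = 3560 kPa, V = 2.46 L, T = 633 K.
Step 2 — Adiabatic: T₂/T₁ = (P₂/P₁)^((γ−1)/γ) ⇒ T₂ = 633×(0.202)^0.286 = 401 K; V₂ = 7.70 L.
ΔU = nCvΔT = 1.66×20.8×(401−633) = -8020 J.
Q = 0 for an adiabatic process, so W = −ΔU = 8020 J.
Net over both steps: W = -6600 J, Q = -9500 J, ΔU = -2900 J.

401 K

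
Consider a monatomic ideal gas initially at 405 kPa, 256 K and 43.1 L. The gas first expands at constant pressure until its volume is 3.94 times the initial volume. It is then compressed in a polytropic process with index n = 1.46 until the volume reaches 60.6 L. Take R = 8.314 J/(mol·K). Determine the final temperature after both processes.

1620 K

n = P₁V₁/(RT₁) = 405×43.1/(8.314×256) = 8.20 mol.
Step 1 — Isobaric: P stays 405 kPa; V/T = const ⇒ T₂ = 1010 K, V₂ = 170 L.
W = PΔV = 405×(170−43.1) kPa·L = 51300 J.
ΔU = nCvΔT = 8.20×12.5×(1010−256) = 77000 J.
Q = ΔU + W = nCpΔT = 128000 J.
State after step 1: P = 405 kPa, V = 170 L, T = 1010 K.
Step 2 — Polytropic n=1.46: T₂ = T₁(V₁/V₂)^(n−1) = 1010×(2.80)^0.46 = 1620 K; P₂ = P₁(V₁/V₂)^n = 1820 kPa.
W = (P₁V₁−P₂V₂)/(n−1) = (405×170−1820×60.6)/0.46 = -90700 J.
ΔU = nCvΔT = 8.20×12.5×(1620−1010) = 62600 J.
Q = ΔU + W = -28100 J.
Net over both steps: W = -39300 J, Q = 100000 J, ΔU = 140000 J.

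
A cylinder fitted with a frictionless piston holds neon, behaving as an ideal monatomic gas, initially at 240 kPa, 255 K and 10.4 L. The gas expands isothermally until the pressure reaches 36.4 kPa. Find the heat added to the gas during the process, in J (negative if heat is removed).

n = P₁V₁/(RT₁) = 240×10.4/(8.314×255) = 1.18 mol.
Isothermal: T stays 255 K; PV = const ⇒ V₂ = 68.6 L, P₂ = 36.4 kPa.
ΔU = 0 (ideal gas, T constant).
W = nRT ln(V₂/V₁) = 1.18×8.314×255×ln(6.59) = 4710 J.
Q = ΔU + W = 4710 J.

4710 J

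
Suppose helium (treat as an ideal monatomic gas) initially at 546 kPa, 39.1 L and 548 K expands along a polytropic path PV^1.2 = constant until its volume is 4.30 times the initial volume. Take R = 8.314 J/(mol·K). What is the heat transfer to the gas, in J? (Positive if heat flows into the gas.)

18900 J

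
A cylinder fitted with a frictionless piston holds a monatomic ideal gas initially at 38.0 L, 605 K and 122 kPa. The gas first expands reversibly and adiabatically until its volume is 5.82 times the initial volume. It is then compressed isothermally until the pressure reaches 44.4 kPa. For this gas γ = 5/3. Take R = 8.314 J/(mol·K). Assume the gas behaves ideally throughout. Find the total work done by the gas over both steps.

2050 J

n = P₁V₁/(RT₁) = 122×38.0/(8.314×605) = 0.922 mol.
Step 1 — Adiabatic: TV^(γ−1) = const ⇒ T₂ = 605×(0.172)^0.667 = 187 K; PV^γ = const ⇒ P₂ = 6.48 kPa.
ΔU = nCvΔT = 0.922×12.5×(187−605) = -4800 J.
Q = 0 for an adiabatic process, so W = −ΔU = 4800 J.
State after step 1: P = 6.48 kPa, V = 221 L, T = 187 K.
Step 2 — Isothermal: T stays 187 K; PV = const ⇒ V₂ = 32.3 L, P₂ = 44.4 kPa.
ΔU = 0 (ideal gas, T constant).
W = nRT ln(V₂/V₁) = 0.922×8.314×187×ln(0.146) = -2760 J.
Q = ΔU + W = -2760 J.
Net over both steps: W = 2050 J, Q = -2760 J, ΔU = -4800 J.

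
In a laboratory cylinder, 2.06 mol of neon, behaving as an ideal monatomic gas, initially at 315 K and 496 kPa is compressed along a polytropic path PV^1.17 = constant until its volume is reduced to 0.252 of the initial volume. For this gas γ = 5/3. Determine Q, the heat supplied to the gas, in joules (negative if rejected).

V₁ = nRT₁/P₁ = 2.06×8.314×315/496 = 10.9 L.
Polytropic n=1.17: T₂ = T₁(V₁/V₂)^(n−1) = 315×(3.97)^0.17 = 398 K; P₂ = P₁(V₁/V₂)^n = 2490 kPa.
W = (P₁V₁−P₂V₂)/(n−1) = (496×10.9−2490×2.74)/0.17 = -8380 J.
ΔU = nCvΔT = 2.06×12.5×(398−315) = 2140 J.
Q = ΔU + W = -6240 J.

-6240 J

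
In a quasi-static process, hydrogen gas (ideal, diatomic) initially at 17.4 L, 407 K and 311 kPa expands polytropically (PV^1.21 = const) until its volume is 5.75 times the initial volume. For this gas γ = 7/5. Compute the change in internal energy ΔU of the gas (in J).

-4160 J

n = P₁V₁/(RT₁) = 311×17.4/(8.314×407) = 1.60 mol.
Polytropic n=1.21: T₂ = T₁(V₁/V₂)^(n−1) = 407×(0.174)^0.21 = 282 K; P₂ = P₁(V₁/V₂)^n = 37.5 kPa.
For an ideal gas ΔU = nCvΔT with Cv = (5/2)R = 20.8 J/(mol·K).
ΔU = 1.60×20.8×(282−407) = -4160 J.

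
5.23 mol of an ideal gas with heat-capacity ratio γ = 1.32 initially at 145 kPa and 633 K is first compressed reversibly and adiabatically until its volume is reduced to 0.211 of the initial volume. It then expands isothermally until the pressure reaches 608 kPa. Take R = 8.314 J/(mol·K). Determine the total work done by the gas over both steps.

-27400 J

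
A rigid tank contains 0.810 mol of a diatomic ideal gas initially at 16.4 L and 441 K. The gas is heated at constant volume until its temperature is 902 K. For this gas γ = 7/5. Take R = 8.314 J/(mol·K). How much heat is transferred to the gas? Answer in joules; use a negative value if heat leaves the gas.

P₁ = nRT₁/V₁ = 0.810×8.314×441/16.4 = 181 kPa.
Isochoric: V stays 16.4 L; P/T = const ⇒ T₂ = 902 K, P₂ = 370 kPa.
W = 0 (no volume change).
ΔU = nCvΔT = 0.810×20.8×(902−441) = 7760 J.
Q = ΔU = 7760 J.

7760 J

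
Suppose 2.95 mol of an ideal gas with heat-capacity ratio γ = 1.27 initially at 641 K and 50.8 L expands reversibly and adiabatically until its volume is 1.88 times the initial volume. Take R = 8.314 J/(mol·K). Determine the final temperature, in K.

P₁ = nRT₁/V₁ = 2.95×8.314×641/50.8 = 309 kPa.
Adiabatic: TV^(γ−1) = const ⇒ T₂ = 641×(0.532)^0.270 = 541 K; PV^γ = const ⇒ P₂ = 139 kPa.

541 K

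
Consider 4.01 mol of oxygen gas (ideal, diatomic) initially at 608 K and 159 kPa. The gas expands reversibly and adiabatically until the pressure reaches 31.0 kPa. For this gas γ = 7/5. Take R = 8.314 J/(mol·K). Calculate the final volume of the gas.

410 L

V₁ = nRT₁/P₁ = 4.01×8.314×608/159 = 127 L.
Adiabatic: T₂/T₁ = (P₂/P₁)^((γ−1)/γ) ⇒ T₂ = 608×(0.195)^0.286 = 381 K; V₂ = 410 L.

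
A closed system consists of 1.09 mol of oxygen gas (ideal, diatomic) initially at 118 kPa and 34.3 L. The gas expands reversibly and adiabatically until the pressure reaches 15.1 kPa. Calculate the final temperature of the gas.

T₁ = P₁V₁/(nR) = 118×34.3/(1.09×8.314) = 447 K.
Adiabatic: T₂/T₁ = (P₂/P₁)^((γ−1)/γ) ⇒ T₂ = 447×(0.128)^0.286 = 248 K; V₂ = 149 L.

248 K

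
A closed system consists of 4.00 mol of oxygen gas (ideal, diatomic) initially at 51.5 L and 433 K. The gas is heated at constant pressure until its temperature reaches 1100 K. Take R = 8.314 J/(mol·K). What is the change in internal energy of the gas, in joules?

55500 J

P₁ = nRT₁/V₁ = 4.00×8.314×433/51.5 = 280 kPa.
Isobaric: P stays 280 kPa; V/T = const ⇒ T₂ = 1100 K, V₂ = 131 L.
For an ideal gas ΔU = nCvΔT with Cv = (5/2)R = 20.8 J/(mol·K).
ΔU = 4.00×20.8×(1100−433) = 55500 J.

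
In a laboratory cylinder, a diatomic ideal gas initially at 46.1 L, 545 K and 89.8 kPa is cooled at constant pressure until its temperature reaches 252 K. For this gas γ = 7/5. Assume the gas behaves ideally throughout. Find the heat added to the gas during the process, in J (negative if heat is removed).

n = P₁V₁/(RT₁) = 89.8×46.1/(8.314×545) = 0.914 mol.
Isobaric: P stays 89.8 kPa; V/T = const ⇒ T₂ = 252 K, V₂ = 21.3 L.
W = PΔV = 89.8×(21.3−46.1) kPa·L = -2230 J.
ΔU = nCvΔT = 0.914×20.8×(252−545) = -5560 J.
Q = ΔU + W = nCpΔT = -7790 J.

-7790 J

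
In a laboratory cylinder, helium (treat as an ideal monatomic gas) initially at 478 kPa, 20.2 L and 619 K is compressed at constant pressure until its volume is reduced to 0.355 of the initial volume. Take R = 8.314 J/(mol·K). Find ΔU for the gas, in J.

n = P₁V₁/(RT₁) = 478×20.2/(8.314×619) = 1.88 mol.
Isobaric: P stays 478 kPa; V/T = const ⇒ T₂ = 220 K, V₂ = 7.17 L.
For an ideal gas ΔU = nCvΔT with Cv = (3/2)R = 12.5 J/(mol·K).
ΔU = 1.88×12.5×(220−619) = -9340 J.

-9340 J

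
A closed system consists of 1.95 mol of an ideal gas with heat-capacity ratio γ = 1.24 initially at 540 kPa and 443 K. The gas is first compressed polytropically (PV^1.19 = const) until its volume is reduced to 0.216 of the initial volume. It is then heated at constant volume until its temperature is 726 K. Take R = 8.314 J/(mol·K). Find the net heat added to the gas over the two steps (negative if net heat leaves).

6340 J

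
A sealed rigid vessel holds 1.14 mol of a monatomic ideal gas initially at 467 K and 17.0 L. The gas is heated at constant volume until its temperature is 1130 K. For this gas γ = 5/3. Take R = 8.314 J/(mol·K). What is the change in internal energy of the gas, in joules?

P₁ = nRT₁/V₁ = 1.14×8.314×467/17.0 = 260 kPa.
Isochoric: V stays 17.0 L; P/T = const ⇒ T₂ = 1130 K, P₂ = 630 kPa.
For an ideal gas ΔU = nCvΔT with Cv = (3/2)R = 12.5 J/(mol·K).
ΔU = 1.14×12.5×(1130−467) = 9430 J.

9430 J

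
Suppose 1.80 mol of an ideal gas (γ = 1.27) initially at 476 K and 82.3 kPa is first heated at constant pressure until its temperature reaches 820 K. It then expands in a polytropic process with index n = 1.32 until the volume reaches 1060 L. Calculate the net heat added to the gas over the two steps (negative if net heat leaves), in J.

V₁ = nRT₁/P₁ = 1.80×8.314×476/82.3 = 86.6 L.
Step 1 — Isobaric: P stays 82.3 kPa; V/T = const ⇒ T₂ = 820 K, V₂ = 149 L.
W = PΔV = 82.3×(149−86.6) kPa·L = 5150 J.
ΔU = nCvΔT = 1.80×30.8×(820−476) = 19100 J.
Q = ΔU + W = nCpΔT = 24200 J.
State after step 1: P = 82.3 kPa, V = 149 L, T = 820 K.
Step 2 — Polytropic n=1.32: T₂ = T₁(V₁/V₂)^(n−1) = 820×(0.141)^0.32 = 438 K; P₂ = P₁(V₁/V₂)^n = 6.18 kPa.
W = (P₁V₁−P₂V₂)/(n−1) = (82.3×149−6.18×1060)/0.32 = 17900 J.
ΔU = nCvΔT = 1.80×30.8×(438−820) = -21200 J.
Q = ΔU + W = -3310 J.
Net over both steps: W = 23000 J, Q = 20900 J, ΔU = -2120 J.

20900 J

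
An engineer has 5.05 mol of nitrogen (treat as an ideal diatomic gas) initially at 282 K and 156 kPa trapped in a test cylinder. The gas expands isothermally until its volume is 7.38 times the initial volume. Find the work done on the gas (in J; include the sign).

V₁ = nRT₁/P₁ = 5.05×8.314×282/156 = 75.9 L.
Isothermal: T stays 282 K; PV = const ⇒ V₂ = 560 L, P₂ = 21.1 kPa.
W = nRT ln(V₂/V₁) = 5.05×8.314×282×ln(7.38) = 23700 J.
Work done on the gas = −W_by = -23700 J.

-23700 J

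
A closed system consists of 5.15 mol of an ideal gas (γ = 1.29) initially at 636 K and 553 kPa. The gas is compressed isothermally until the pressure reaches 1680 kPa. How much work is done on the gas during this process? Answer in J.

30300 J

V₁ = nRT₁/P₁ = 5.15×8.314×636/553 = 49.2 L.
Isothermal: T stays 636 K; PV = const ⇒ V₂ = 16.2 L, P₂ = 1680 kPa.
W = nRT ln(V₂/V₁) = 5.15×8.314×636×ln(0.329) = -30300 J.
Work done on the gas = −W_by = 30300 J.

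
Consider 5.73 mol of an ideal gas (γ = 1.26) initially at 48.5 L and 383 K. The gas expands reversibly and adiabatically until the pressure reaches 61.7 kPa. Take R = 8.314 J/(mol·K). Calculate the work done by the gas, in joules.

21900 J

P₁ = nRT₁/V₁ = 5.73×8.314×383/48.5 = 376 kPa.
Adiabatic: T₂/T₁ = (P₂/P₁)^((γ−1)/γ) ⇒ T₂ = 383×(0.164)^0.206 = 264 K; V₂ = 204 L.
ΔU = nCvΔT = 5.73×32.0×(264−383) = -21900 J.
Q = 0 for an adiabatic process, so W = −ΔU = 21900 J.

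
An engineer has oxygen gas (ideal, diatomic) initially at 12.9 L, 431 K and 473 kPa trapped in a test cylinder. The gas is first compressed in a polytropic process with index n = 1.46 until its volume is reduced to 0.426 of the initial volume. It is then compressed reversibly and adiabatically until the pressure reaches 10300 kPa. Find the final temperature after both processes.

n = P₁V₁/(RT₁) = 473×12.9/(8.314×431) = 1.70 mol.
Step 1 — Polytropic n=1.46: T₂ = T₁(V₁/V₂)^(n−1) = 431×(2.35)^0.46 = 638 K; P₂ = P₁(V₁/V₂)^n = 1640 kPa.
W = (P₁V₁−P₂V₂)/(n−1) = (473×12.9−1640×5.50)/0.46 = -6380 J.
ΔU = nCvΔT = 1.70×20.8×(638−431) = 7330 J.
Q = ΔU + W = 956 J.
State after step 1: P = 1640 kPa, V = 5.50 L, T = 638 K.
Step 2 — Adiabatic: T₂/T₁ = (P₂/P₁)^((γ−1)/γ) ⇒ T₂ = 638×(6.26)^0.286 = 1080 K; V₂ = 1.48 L.
ΔU = nCvΔT = 1.70×20.8×(1080−638) = 15600 J.
Q = 0 for an adiabatic process, so W = −ΔU = -15600 J.
Net over both steps: W = -21900 J, Q = 956 J, ΔU = 22900 J.

1080 K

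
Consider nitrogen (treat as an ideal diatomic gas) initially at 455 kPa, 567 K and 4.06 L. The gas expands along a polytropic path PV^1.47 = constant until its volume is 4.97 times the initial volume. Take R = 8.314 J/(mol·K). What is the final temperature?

Polytropic n=1.47: T₂ = T₁(V₁/V₂)^(n−1) = 567×(0.201)^0.47 = 267 K; P₂ = P₁(V₁/V₂)^n = 43.1 kPa.

267 K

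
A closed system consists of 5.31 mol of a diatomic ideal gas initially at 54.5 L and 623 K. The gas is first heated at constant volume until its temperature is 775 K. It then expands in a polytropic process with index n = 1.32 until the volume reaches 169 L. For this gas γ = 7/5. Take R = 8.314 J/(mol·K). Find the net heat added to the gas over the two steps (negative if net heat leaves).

P₁ = nRT₁/V₁ = 5.31×8.314×623/54.5 = 505 kPa.
Step 1 — Isochoric: V stays 54.5 L; P/T = const ⇒ T₂ = 775 K, P₂ = 628 kPa.
W = 0 (no volume change).
ΔU = nCvΔT = 5.31×20.8×(775−623) = 16800 J.
Q = ΔU = 16800 J.
State after step 1: P = 628 kPa, V = 54.5 L, T = 775 K.
Step 2 — Polytropic n=1.32: T₂ = T₁(V₁/V₂)^(n−1) = 775×(0.322)^0.32 = 540 K; P₂ = P₁(V₁/V₂)^n = 141 kPa.
W = (P₁V₁−P₂V₂)/(n−1) = (628×54.5−141×169)/0.32 = 32500 J.
ΔU = nCvΔT = 5.31×20.8×(540−775) = -26000 J.
Q = ΔU + W = 6500 J.
Net over both steps: W = 32500 J, Q = 23300 J, ΔU = -9210 J.

23300 J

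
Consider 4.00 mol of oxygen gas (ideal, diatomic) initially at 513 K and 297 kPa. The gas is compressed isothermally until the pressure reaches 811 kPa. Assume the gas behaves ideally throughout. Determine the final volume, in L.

21.0 L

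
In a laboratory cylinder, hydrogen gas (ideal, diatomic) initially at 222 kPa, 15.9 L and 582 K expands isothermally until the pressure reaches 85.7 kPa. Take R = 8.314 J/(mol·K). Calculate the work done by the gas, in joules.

n = P₁V₁/(RT₁) = 222×15.9/(8.314×582) = 0.729 mol.
Isothermal: T stays 582 K; PV = const ⇒ V₂ = 41.2 L, P₂ = 85.7 kPa.
W = nRT ln(V₂/V₁) = 0.729×8.314×582×ln(2.59) = 3360 J.

3360 J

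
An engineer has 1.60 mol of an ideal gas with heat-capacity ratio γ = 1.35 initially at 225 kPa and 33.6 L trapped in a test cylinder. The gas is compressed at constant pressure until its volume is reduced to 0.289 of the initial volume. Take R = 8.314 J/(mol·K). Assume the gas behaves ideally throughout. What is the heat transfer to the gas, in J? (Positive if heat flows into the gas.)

T₁ = P₁V₁/(nR) = 225×33.6/(1.60×8.314) = 568 K.
Isobaric: P stays 225 kPa; V/T = const ⇒ T₂ = 164 K, V₂ = 9.71 L.
W = PΔV = 225×(9.71−33.6) kPa·L = -5380 J.
ΔU = nCvΔT = 1.60×23.8×(164−568) = -15400 J.
Q = ΔU + W = nCpΔT = -20700 J.

-20700 J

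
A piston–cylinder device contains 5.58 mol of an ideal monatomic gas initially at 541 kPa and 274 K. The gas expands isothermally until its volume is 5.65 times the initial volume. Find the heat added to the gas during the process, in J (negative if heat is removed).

22000 J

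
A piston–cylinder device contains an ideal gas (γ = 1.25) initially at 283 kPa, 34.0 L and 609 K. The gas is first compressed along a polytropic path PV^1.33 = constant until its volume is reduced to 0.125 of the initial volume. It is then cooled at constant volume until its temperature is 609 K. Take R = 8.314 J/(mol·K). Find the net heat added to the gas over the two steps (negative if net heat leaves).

n = P₁V₁/(RT₁) = 283×34.0/(8.314×609) = 1.90 mol.
Step 1 — Polytropic n=1.33: T₂ = T₁(V₁/V₂)^(n−1) = 609×(8.00)^0.33 = 1210 K; P₂ = P₁(V₁/V₂)^n = 4500 kPa.
W = (P₁V₁−P₂V₂)/(n−1) = (283×34.0−4500×4.25)/0.33 = -28800 J.
ΔU = nCvΔT = 1.90×33.3×(1210−609) = 38000 J.
Q = ΔU + W = 9200 J.
State after step 1: P = 4500 kPa, V = 4.25 L, T = 1210 K.
Step 2 — Isochoric: V stays 4.25 L; P/T = const ⇒ T₂ = 609 K, P₂ = 2260 kPa.
W = 0 (no volume change).
ΔU = nCvΔT = 1.90×33.3×(609−1210) = -38000 J.
Q = ΔU = -38000 J.
Net over both steps: W = -28800 J, Q = -28800 J, ΔU = 0 J.

-28800 J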